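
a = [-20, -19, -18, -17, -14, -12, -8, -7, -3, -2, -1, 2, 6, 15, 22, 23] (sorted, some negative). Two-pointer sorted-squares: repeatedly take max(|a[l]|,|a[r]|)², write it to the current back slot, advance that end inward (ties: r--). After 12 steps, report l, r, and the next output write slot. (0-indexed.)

l=0 r=15: |-20|<=|23| out[15]=529, r--
l=0 r=14: |-20|<=|22| out[14]=484, r--
l=0 r=13: |-20|>|15| out[13]=400, l++
l=1 r=13: |-19|>|15| out[12]=361, l++
l=2 r=13: |-18|>|15| out[11]=324, l++
l=3 r=13: |-17|>|15| out[10]=289, l++
l=4 r=13: |-14|<=|15| out[9]=225, r--
l=4 r=12: |-14|>|6| out[8]=196, l++
l=5 r=12: |-12|>|6| out[7]=144, l++
l=6 r=12: |-8|>|6| out[6]=64, l++
l=7 r=12: |-7|>|6| out[5]=49, l++
l=8 r=12: |-3|<=|6| out[4]=36, r--

l=8, r=11, next write slot=3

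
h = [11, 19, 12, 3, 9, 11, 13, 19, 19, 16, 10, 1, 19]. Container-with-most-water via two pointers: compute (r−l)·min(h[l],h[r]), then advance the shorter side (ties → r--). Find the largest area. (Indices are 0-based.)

[0,12] min(11,19)*12=132 best=132 * → l++
[1,12] min(19,19)*11=209 best=209 * → r--
[1,11] min(19,1)*10=10 best=209 → r--
[1,10] min(19,10)*9=90 best=209 → r--
[1,9] min(19,16)*8=128 best=209 → r--
[1,8] min(19,19)*7=133 best=209 → r--
[1,7] min(19,19)*6=114 best=209 → r--
[1,6] min(19,13)*5=65 best=209 → r--
[1,5] min(19,11)*4=44 best=209 → r--
[1,4] min(19,9)*3=27 best=209 → r--
[1,3] min(19,3)*2=6 best=209 → r--
[1,2] min(19,12)*1=12 best=209 → r--

max area = 209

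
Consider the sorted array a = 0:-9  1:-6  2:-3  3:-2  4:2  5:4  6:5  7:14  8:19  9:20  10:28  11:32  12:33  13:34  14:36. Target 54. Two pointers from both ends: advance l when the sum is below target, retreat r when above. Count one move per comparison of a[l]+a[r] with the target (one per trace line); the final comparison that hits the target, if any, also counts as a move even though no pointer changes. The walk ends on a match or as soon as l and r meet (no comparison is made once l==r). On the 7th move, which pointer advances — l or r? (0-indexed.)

[0,14] -9+36=27 <54 → l++
[1,14] -6+36=30 <54 → l++
[2,14] -3+36=33 <54 → l++
[3,14] -2+36=34 <54 → l++
[4,14] 2+36=38 <54 → l++
[5,14] 4+36=40 <54 → l++
[6,14] 5+36=41 <54 → l++

l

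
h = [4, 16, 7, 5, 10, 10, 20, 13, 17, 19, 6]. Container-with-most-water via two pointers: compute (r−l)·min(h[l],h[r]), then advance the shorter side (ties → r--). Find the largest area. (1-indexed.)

l=1 r=11: min(4,6)*10=40 best=40 *, l++
l=2 r=11: min(16,6)*9=54 best=54 *, r--
l=2 r=10: min(16,19)*8=128 best=128 *, l++
l=3 r=10: min(7,19)*7=49 best=128, l++
l=4 r=10: min(5,19)*6=30 best=128, l++
l=5 r=10: min(10,19)*5=50 best=128, l++
l=6 r=10: min(10,19)*4=40 best=128, l++
l=7 r=10: min(20,19)*3=57 best=128, r--
l=7 r=9: min(20,17)*2=34 best=128, r--
l=7 r=8: min(20,13)*1=13 best=128, r--

max area = 128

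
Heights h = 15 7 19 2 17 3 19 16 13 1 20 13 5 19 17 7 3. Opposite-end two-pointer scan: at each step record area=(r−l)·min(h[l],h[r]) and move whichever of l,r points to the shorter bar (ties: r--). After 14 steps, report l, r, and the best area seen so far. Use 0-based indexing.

l=8, r=10, best area=210

[0,16] min(15,3)*16=48 best=48 * → r--
[0,15] min(15,7)*15=105 best=105 * → r--
[0,14] min(15,17)*14=210 best=210 * → l++
[1,14] min(7,17)*13=91 best=210 → l++
[2,14] min(19,17)*12=204 best=210 → r--
[2,13] min(19,19)*11=209 best=210 → r--
[2,12] min(19,5)*10=50 best=210 → r--
[2,11] min(19,13)*9=117 best=210 → r--
[2,10] min(19,20)*8=152 best=210 → l++
[3,10] min(2,20)*7=14 best=210 → l++
[4,10] min(17,20)*6=102 best=210 → l++
[5,10] min(3,20)*5=15 best=210 → l++
[6,10] min(19,20)*4=76 best=210 → l++
[7,10] min(16,20)*3=48 best=210 → l++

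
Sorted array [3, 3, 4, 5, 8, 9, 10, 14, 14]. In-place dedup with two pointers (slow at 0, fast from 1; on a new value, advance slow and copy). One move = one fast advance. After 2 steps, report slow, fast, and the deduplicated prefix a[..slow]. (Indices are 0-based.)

slow=1, fast=3, prefix=[3, 4]

slow=0 fast=1: a[fast]=3=a[slow] dup, fast++
slow=0 fast=2: a[fast]=4≠a[slow]=3 write a[1]=4, slow++,fast++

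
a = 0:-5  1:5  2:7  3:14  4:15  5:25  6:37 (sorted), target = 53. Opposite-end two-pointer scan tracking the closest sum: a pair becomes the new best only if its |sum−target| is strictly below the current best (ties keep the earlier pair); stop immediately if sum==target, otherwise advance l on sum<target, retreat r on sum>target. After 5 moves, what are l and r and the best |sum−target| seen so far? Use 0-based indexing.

l=0 r=6: -5+37=32 d=21 *, l++
l=1 r=6: 5+37=42 d=11 *, l++
l=2 r=6: 7+37=44 d=9 *, l++
l=3 r=6: 14+37=51 d=2 *, l++
l=4 r=6: 15+37=52 d=1 *, l++

l=5, r=6, best |Δ|=1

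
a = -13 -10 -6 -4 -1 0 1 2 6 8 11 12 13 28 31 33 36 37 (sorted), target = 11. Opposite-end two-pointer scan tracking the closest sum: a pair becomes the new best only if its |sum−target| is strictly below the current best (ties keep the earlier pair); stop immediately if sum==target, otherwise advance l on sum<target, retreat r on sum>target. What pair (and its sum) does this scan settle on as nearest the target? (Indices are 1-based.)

l=1 r=18: -13+37=24 d=13 *, r--
l=1 r=17: -13+36=23 d=12 *, r--
l=1 r=16: -13+33=20 d=9 *, r--
l=1 r=15: -13+31=18 d=7 *, r--
l=1 r=14: -13+28=15 d=4 *, r--
l=1 r=13: -13+13=0 d=11, l++
l=2 r=13: -10+13=3 d=8, l++
l=3 r=13: -6+13=7 d=4, l++
l=4 r=13: -4+13=9 d=2 *, l++
l=5 r=13: -1+13=12 d=1 *, r--
l=5 r=12: -1+12=11 d=0 *, stop

pair (-1, 12) with sum 11 (|Δ|=0)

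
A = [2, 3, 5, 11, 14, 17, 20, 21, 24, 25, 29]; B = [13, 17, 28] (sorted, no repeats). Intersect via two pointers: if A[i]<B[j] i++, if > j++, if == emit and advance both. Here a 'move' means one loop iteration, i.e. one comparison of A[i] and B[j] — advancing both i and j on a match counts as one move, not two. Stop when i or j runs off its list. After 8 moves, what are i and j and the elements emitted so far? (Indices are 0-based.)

i=7, j=2, emitted=[17]

i=0 j=0: 2<13, i++
i=1 j=0: 3<13, i++
i=2 j=0: 5<13, i++
i=3 j=0: 11<13, i++
i=4 j=0: 14>13, j++
i=4 j=1: 14<17, i++
i=5 j=1: 17==17 emit, i++,j++
i=6 j=2: 20<28, i++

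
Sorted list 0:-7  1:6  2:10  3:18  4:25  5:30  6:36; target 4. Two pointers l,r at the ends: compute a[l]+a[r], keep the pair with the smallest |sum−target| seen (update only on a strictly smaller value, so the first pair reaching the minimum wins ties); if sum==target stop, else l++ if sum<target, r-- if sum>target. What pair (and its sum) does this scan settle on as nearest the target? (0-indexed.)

[0,6] -7+36=29 d=25 * → r--
[0,5] -7+30=23 d=19 * → r--
[0,4] -7+25=18 d=14 * → r--
[0,3] -7+18=11 d=7 * → r--
[0,2] -7+10=3 d=1 * → l++
[1,2] 6+10=16 d=12 → r--

pair (-7, 10) with sum 3 (|Δ|=1)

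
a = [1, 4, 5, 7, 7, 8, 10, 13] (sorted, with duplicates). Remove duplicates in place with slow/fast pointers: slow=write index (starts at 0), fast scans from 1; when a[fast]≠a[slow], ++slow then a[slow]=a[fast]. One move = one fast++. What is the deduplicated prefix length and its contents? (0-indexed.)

length 7; prefix = [1, 4, 5, 7, 8, 10, 13]

(s=0,f=1) a[fast]=4≠a[slow]=1 write a[1]=4 → slow++,fast++
(s=1,f=2) a[fast]=5≠a[slow]=4 write a[2]=5 → slow++,fast++
(s=2,f=3) a[fast]=7≠a[slow]=5 write a[3]=7 → slow++,fast++
(s=3,f=4) a[fast]=7=a[slow] dup → fast++
(s=3,f=5) a[fast]=8≠a[slow]=7 write a[4]=8 → slow++,fast++
(s=4,f=6) a[fast]=10≠a[slow]=8 write a[5]=10 → slow++,fast++
(s=5,f=7) a[fast]=13≠a[slow]=10 write a[6]=13 → slow++,fast++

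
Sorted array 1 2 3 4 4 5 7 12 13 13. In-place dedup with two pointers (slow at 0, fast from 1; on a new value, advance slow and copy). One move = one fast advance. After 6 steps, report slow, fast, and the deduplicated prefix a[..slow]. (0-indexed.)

slow=5, fast=7, prefix=[1, 2, 3, 4, 5, 7]

(s=0,f=1) a[fast]=2≠a[slow]=1 write a[1]=2 → slow++,fast++
(s=1,f=2) a[fast]=3≠a[slow]=2 write a[2]=3 → slow++,fast++
(s=2,f=3) a[fast]=4≠a[slow]=3 write a[3]=4 → slow++,fast++
(s=3,f=4) a[fast]=4=a[slow] dup → fast++
(s=3,f=5) a[fast]=5≠a[slow]=4 write a[4]=5 → slow++,fast++
(s=4,f=6) a[fast]=7≠a[slow]=5 write a[5]=7 → slow++,fast++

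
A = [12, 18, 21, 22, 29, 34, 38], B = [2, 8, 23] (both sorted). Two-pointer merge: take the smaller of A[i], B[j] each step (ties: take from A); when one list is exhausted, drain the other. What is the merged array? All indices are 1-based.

[2, 8, 12, 18, 21, 22, 23, 29, 34, 38]

i=1 j=1: A[i]=12>B[j]=2 take 2, j++
i=1 j=2: A[i]=12>B[j]=8 take 8, j++
i=1 j=3: A[i]=12<=B[j]=23 take 12, i++
i=2 j=3: A[i]=18<=B[j]=23 take 18, i++
i=3 j=3: A[i]=21<=B[j]=23 take 21, i++
i=4 j=3: A[i]=22<=B[j]=23 take 22, i++
i=5 j=3: A[i]=29>B[j]=23 take 23, j++
i=5 j=4: B done, take A[i]=29, i++
i=6 j=4: B done, take A[i]=34, i++
i=7 j=4: B done, take A[i]=38, i++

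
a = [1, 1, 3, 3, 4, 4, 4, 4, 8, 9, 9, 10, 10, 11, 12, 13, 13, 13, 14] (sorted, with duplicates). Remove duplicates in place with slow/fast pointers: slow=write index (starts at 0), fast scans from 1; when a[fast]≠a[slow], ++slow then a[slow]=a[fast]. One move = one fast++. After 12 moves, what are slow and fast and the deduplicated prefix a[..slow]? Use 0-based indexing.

slow=5, fast=13, prefix=[1, 3, 4, 8, 9, 10]

slow=0 fast=1: a[fast]=1=a[slow] dup, fast++
slow=0 fast=2: a[fast]=3≠a[slow]=1 write a[1]=3, slow++,fast++
slow=1 fast=3: a[fast]=3=a[slow] dup, fast++
slow=1 fast=4: a[fast]=4≠a[slow]=3 write a[2]=4, slow++,fast++
slow=2 fast=5: a[fast]=4=a[slow] dup, fast++
slow=2 fast=6: a[fast]=4=a[slow] dup, fast++
slow=2 fast=7: a[fast]=4=a[slow] dup, fast++
slow=2 fast=8: a[fast]=8≠a[slow]=4 write a[3]=8, slow++,fast++
slow=3 fast=9: a[fast]=9≠a[slow]=8 write a[4]=9, slow++,fast++
slow=4 fast=10: a[fast]=9=a[slow] dup, fast++
slow=4 fast=11: a[fast]=10≠a[slow]=9 write a[5]=10, slow++,fast++
slow=5 fast=12: a[fast]=10=a[slow] dup, fast++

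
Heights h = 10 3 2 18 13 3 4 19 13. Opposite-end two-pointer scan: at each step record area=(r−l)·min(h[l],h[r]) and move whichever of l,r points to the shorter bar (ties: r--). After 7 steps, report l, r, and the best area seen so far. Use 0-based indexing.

l=6, r=7, best area=80

l=0 r=8: min(10,13)*8=80 best=80 *, l++
l=1 r=8: min(3,13)*7=21 best=80, l++
l=2 r=8: min(2,13)*6=12 best=80, l++
l=3 r=8: min(18,13)*5=65 best=80, r--
l=3 r=7: min(18,19)*4=72 best=80, l++
l=4 r=7: min(13,19)*3=39 best=80, l++
l=5 r=7: min(3,19)*2=6 best=80, l++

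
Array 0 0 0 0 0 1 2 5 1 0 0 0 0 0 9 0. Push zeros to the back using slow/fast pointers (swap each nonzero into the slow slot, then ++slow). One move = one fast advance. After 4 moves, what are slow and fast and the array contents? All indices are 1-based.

slow=1 fast=1: a[fast]=0, fast++
slow=1 fast=2: a[fast]=0, fast++
slow=1 fast=3: a[fast]=0, fast++
slow=1 fast=4: a[fast]=0, fast++

slow=1, fast=5, a=[0, 0, 0, 0, 0, 1, 2, 5, 1, 0, 0, 0, 0, 0, 9, 0]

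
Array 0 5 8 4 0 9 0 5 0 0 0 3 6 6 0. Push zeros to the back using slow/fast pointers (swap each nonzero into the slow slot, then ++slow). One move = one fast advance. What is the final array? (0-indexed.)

[5, 8, 4, 9, 5, 3, 6, 6, 0, 0, 0, 0, 0, 0, 0]

slow=0 fast=0: a[fast]=0, fast++
slow=0 fast=1: a[fast]=5≠0 swap→a[0]=5, slow++,fast++
slow=1 fast=2: a[fast]=8≠0 swap→a[1]=8, slow++,fast++
slow=2 fast=3: a[fast]=4≠0 swap→a[2]=4, slow++,fast++
slow=3 fast=4: a[fast]=0, fast++
slow=3 fast=5: a[fast]=9≠0 swap→a[3]=9, slow++,fast++
slow=4 fast=6: a[fast]=0, fast++
slow=4 fast=7: a[fast]=5≠0 swap→a[4]=5, slow++,fast++
slow=5 fast=8: a[fast]=0, fast++
slow=5 fast=9: a[fast]=0, fast++
slow=5 fast=10: a[fast]=0, fast++
slow=5 fast=11: a[fast]=3≠0 swap→a[5]=3, slow++,fast++
slow=6 fast=12: a[fast]=6≠0 swap→a[6]=6, slow++,fast++
slow=7 fast=13: a[fast]=6≠0 swap→a[7]=6, slow++,fast++
slow=8 fast=14: a[fast]=0, fast++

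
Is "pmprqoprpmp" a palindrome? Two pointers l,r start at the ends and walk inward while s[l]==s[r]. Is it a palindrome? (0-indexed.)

l=0 r=10: 'p'=='p', l++,r--
l=1 r=9: 'm'=='m', l++,r--
l=2 r=8: 'p'=='p', l++,r--
l=3 r=7: 'r'=='r', l++,r--
l=4 r=6: 'q'!='p', stop

not a palindrome (mismatch at 4,6)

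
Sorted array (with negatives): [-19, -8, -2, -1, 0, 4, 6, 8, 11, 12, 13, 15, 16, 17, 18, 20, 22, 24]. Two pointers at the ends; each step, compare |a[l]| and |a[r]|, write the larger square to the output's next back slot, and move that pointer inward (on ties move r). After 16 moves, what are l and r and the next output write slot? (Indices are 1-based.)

l=4, r=5, next write slot=2

[1,18] |-19|<=|24| out[18]=576 → r--
[1,17] |-19|<=|22| out[17]=484 → r--
[1,16] |-19|<=|20| out[16]=400 → r--
[1,15] |-19|>|18| out[15]=361 → l++
[2,15] |-8|<=|18| out[14]=324 → r--
[2,14] |-8|<=|17| out[13]=289 → r--
[2,13] |-8|<=|16| out[12]=256 → r--
[2,12] |-8|<=|15| out[11]=225 → r--
[2,11] |-8|<=|13| out[10]=169 → r--
[2,10] |-8|<=|12| out[9]=144 → r--
[2,9] |-8|<=|11| out[8]=121 → r--
[2,8] |-8|<=|8| out[7]=64 → r--
[2,7] |-8|>|6| out[6]=64 → l++
[3,7] |-2|<=|6| out[5]=36 → r--
[3,6] |-2|<=|4| out[4]=16 → r--
[3,5] |-2|>|0| out[3]=4 → l++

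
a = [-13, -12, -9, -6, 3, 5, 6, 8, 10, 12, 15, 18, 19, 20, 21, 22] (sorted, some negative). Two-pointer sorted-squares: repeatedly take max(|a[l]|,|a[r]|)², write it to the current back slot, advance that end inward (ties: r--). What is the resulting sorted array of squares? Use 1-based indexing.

[9, 25, 36, 36, 64, 81, 100, 144, 144, 169, 225, 324, 361, 400, 441, 484]

l=1 r=16: |-13|<=|22| out[16]=484, r--
l=1 r=15: |-13|<=|21| out[15]=441, r--
l=1 r=14: |-13|<=|20| out[14]=400, r--
l=1 r=13: |-13|<=|19| out[13]=361, r--
l=1 r=12: |-13|<=|18| out[12]=324, r--
l=1 r=11: |-13|<=|15| out[11]=225, r--
l=1 r=10: |-13|>|12| out[10]=169, l++
l=2 r=10: |-12|<=|12| out[9]=144, r--
l=2 r=9: |-12|>|10| out[8]=144, l++
l=3 r=9: |-9|<=|10| out[7]=100, r--
l=3 r=8: |-9|>|8| out[6]=81, l++
l=4 r=8: |-6|<=|8| out[5]=64, r--
l=4 r=7: |-6|<=|6| out[4]=36, r--
l=4 r=6: |-6|>|5| out[3]=36, l++
l=5 r=6: |3|<=|5| out[2]=25, r--
l=5 r=5: |3|<=|3| out[1]=9, r--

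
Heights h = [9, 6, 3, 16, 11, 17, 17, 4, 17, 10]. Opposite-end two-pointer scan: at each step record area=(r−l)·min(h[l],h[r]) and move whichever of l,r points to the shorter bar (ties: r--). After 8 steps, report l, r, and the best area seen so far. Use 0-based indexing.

[0,9] min(9,10)*9=81 best=81 * → l++
[1,9] min(6,10)*8=48 best=81 → l++
[2,9] min(3,10)*7=21 best=81 → l++
[3,9] min(16,10)*6=60 best=81 → r--
[3,8] min(16,17)*5=80 best=81 → l++
[4,8] min(11,17)*4=44 best=81 → l++
[5,8] min(17,17)*3=51 best=81 → r--
[5,7] min(17,4)*2=8 best=81 → r--

l=5, r=6, best area=81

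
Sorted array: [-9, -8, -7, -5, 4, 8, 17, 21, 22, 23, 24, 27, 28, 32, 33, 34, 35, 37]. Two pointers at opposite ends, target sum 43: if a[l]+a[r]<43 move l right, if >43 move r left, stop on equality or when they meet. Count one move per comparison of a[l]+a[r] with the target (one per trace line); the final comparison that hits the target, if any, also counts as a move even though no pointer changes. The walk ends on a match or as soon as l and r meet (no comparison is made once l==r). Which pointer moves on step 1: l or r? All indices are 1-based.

l

[1,18] -9+37=28 <43 → l++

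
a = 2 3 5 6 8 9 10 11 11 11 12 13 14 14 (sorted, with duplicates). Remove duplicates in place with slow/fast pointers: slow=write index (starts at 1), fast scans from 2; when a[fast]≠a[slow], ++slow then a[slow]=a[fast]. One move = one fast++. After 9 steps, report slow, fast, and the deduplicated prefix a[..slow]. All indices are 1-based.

slow=8, fast=11, prefix=[2, 3, 5, 6, 8, 9, 10, 11]

slow=1 fast=2: a[fast]=3≠a[slow]=2 write a[2]=3, slow++,fast++
slow=2 fast=3: a[fast]=5≠a[slow]=3 write a[3]=5, slow++,fast++
slow=3 fast=4: a[fast]=6≠a[slow]=5 write a[4]=6, slow++,fast++
slow=4 fast=5: a[fast]=8≠a[slow]=6 write a[5]=8, slow++,fast++
slow=5 fast=6: a[fast]=9≠a[slow]=8 write a[6]=9, slow++,fast++
slow=6 fast=7: a[fast]=10≠a[slow]=9 write a[7]=10, slow++,fast++
slow=7 fast=8: a[fast]=11≠a[slow]=10 write a[8]=11, slow++,fast++
slow=8 fast=9: a[fast]=11=a[slow] dup, fast++
slow=8 fast=10: a[fast]=11=a[slow] dup, fast++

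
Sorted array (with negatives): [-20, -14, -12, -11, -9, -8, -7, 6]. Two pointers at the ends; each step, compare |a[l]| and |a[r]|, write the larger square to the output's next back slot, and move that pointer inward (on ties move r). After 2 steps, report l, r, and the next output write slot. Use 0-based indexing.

[0,7] |-20|>|6| out[7]=400 → l++
[1,7] |-14|>|6| out[6]=196 → l++

l=2, r=7, next write slot=5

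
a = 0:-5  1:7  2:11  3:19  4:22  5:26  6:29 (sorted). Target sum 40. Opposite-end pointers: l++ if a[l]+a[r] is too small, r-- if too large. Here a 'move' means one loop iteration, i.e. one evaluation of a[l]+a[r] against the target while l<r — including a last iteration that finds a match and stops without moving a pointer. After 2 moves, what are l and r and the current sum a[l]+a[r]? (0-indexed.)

l=0 r=6: -5+29=24 <40, l++
l=1 r=6: 7+29=36 <40, l++

l=2, r=6, sum=40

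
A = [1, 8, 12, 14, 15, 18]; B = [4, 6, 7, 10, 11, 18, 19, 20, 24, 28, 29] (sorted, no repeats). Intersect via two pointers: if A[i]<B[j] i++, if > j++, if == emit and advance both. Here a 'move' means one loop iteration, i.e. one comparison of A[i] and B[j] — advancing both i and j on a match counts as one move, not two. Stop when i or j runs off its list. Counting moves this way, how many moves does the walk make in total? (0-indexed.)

[i=0,j=0] 1<4 → i++
[i=1,j=0] 8>4 → j++
[i=1,j=1] 8>6 → j++
[i=1,j=2] 8>7 → j++
[i=1,j=3] 8<10 → i++
[i=2,j=3] 12>10 → j++
[i=2,j=4] 12>11 → j++
[i=2,j=5] 12<18 → i++
[i=3,j=5] 14<18 → i++
[i=4,j=5] 15<18 → i++
[i=5,j=5] 18==18 emit → i++,j++

11 moves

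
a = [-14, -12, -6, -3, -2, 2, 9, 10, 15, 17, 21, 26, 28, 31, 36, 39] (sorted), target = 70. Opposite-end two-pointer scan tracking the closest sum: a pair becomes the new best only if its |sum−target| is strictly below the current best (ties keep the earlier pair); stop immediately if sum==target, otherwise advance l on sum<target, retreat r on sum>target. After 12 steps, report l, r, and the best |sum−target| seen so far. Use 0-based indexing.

l=12, r=15, best |Δ|=5

[0,15] -14+39=25 d=45 * → l++
[1,15] -12+39=27 d=43 * → l++
[2,15] -6+39=33 d=37 * → l++
[3,15] -3+39=36 d=34 * → l++
[4,15] -2+39=37 d=33 * → l++
[5,15] 2+39=41 d=29 * → l++
[6,15] 9+39=48 d=22 * → l++
[7,15] 10+39=49 d=21 * → l++
[8,15] 15+39=54 d=16 * → l++
[9,15] 17+39=56 d=14 * → l++
[10,15] 21+39=60 d=10 * → l++
[11,15] 26+39=65 d=5 * → l++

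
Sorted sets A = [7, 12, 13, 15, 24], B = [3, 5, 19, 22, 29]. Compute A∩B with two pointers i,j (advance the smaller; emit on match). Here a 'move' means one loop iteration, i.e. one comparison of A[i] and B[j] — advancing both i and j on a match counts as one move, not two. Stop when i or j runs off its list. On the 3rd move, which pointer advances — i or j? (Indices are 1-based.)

i

i=1 j=1: 7>3, j++
i=1 j=2: 7>5, j++
i=1 j=3: 7<19, i++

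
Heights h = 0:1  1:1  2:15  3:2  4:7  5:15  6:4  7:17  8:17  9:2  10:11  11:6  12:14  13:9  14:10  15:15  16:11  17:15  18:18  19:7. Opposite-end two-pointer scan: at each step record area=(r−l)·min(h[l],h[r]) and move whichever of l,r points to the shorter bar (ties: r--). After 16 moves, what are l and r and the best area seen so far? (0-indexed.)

l=15, r=18, best area=240

l=0 r=19: min(1,7)*19=19 best=19 *, l++
l=1 r=19: min(1,7)*18=18 best=19, l++
l=2 r=19: min(15,7)*17=119 best=119 *, r--
l=2 r=18: min(15,18)*16=240 best=240 *, l++
l=3 r=18: min(2,18)*15=30 best=240, l++
l=4 r=18: min(7,18)*14=98 best=240, l++
l=5 r=18: min(15,18)*13=195 best=240, l++
l=6 r=18: min(4,18)*12=48 best=240, l++
l=7 r=18: min(17,18)*11=187 best=240, l++
l=8 r=18: min(17,18)*10=170 best=240, l++
l=9 r=18: min(2,18)*9=18 best=240, l++
l=10 r=18: min(11,18)*8=88 best=240, l++
l=11 r=18: min(6,18)*7=42 best=240, l++
l=12 r=18: min(14,18)*6=84 best=240, l++
l=13 r=18: min(9,18)*5=45 best=240, l++
l=14 r=18: min(10,18)*4=40 best=240, l++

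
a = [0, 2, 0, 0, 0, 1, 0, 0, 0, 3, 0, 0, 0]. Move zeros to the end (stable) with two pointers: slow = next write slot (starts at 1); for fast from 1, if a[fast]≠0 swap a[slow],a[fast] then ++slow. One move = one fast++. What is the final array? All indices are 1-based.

[2, 1, 3, 0, 0, 0, 0, 0, 0, 0, 0, 0, 0]

(s=1,f=1) a[fast]=0 → fast++
(s=1,f=2) a[fast]=2≠0 swap→a[1]=2 → slow++,fast++
(s=2,f=3) a[fast]=0 → fast++
(s=2,f=4) a[fast]=0 → fast++
(s=2,f=5) a[fast]=0 → fast++
(s=2,f=6) a[fast]=1≠0 swap→a[2]=1 → slow++,fast++
(s=3,f=7) a[fast]=0 → fast++
(s=3,f=8) a[fast]=0 → fast++
(s=3,f=9) a[fast]=0 → fast++
(s=3,f=10) a[fast]=3≠0 swap→a[3]=3 → slow++,fast++
(s=4,f=11) a[fast]=0 → fast++
(s=4,f=12) a[fast]=0 → fast++
(s=4,f=13) a[fast]=0 → fast++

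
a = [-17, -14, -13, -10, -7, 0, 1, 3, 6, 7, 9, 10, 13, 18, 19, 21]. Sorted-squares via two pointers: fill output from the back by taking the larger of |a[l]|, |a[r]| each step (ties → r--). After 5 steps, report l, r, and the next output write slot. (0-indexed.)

l=2, r=12, next write slot=10

[0,15] |-17|<=|21| out[15]=441 → r--
[0,14] |-17|<=|19| out[14]=361 → r--
[0,13] |-17|<=|18| out[13]=324 → r--
[0,12] |-17|>|13| out[12]=289 → l++
[1,12] |-14|>|13| out[11]=196 → l++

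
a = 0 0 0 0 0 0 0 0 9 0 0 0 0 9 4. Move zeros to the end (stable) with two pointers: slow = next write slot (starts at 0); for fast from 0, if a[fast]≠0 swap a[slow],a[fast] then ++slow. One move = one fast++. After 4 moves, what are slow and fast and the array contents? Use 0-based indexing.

slow=0, fast=4, a=[0, 0, 0, 0, 0, 0, 0, 0, 9, 0, 0, 0, 0, 9, 4]

slow=0 fast=0: a[fast]=0, fast++
slow=0 fast=1: a[fast]=0, fast++
slow=0 fast=2: a[fast]=0, fast++
slow=0 fast=3: a[fast]=0, fast++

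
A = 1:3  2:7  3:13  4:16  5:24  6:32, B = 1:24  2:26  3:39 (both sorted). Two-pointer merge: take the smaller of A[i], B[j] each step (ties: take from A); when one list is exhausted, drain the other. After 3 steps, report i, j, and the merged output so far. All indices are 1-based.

i=4, j=1, merged so far=[3, 7, 13]

[i=1,j=1] A[i]=3<=B[j]=24 take 3 → i++
[i=2,j=1] A[i]=7<=B[j]=24 take 7 → i++
[i=3,j=1] A[i]=13<=B[j]=24 take 13 → i++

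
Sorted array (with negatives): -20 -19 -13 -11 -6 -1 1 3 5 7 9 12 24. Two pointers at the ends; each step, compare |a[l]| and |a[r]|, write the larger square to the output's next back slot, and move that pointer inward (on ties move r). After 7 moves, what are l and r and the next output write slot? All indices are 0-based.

l=0 r=12: |-20|<=|24| out[12]=576, r--
l=0 r=11: |-20|>|12| out[11]=400, l++
l=1 r=11: |-19|>|12| out[10]=361, l++
l=2 r=11: |-13|>|12| out[9]=169, l++
l=3 r=11: |-11|<=|12| out[8]=144, r--
l=3 r=10: |-11|>|9| out[7]=121, l++
l=4 r=10: |-6|<=|9| out[6]=81, r--

l=4, r=9, next write slot=5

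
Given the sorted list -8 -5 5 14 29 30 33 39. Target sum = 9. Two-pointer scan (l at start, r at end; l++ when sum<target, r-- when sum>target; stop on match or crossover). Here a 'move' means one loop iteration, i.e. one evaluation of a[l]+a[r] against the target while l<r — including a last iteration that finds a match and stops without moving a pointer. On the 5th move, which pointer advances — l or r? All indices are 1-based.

[1,8] -8+39=31 >9 → r--
[1,7] -8+33=25 >9 → r--
[1,6] -8+30=22 >9 → r--
[1,5] -8+29=21 >9 → r--
[1,4] -8+14=6 <9 → l++

l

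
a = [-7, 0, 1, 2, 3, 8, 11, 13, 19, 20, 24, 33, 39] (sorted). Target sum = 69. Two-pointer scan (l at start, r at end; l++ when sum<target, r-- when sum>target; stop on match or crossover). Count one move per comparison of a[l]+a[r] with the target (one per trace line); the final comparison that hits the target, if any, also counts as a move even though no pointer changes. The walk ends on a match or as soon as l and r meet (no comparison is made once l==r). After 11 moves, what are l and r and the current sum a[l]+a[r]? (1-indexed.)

l=12, r=13, sum=72

[1,13] -7+39=32 <69 → l++
[2,13] 0+39=39 <69 → l++
[3,13] 1+39=40 <69 → l++
[4,13] 2+39=41 <69 → l++
[5,13] 3+39=42 <69 → l++
[6,13] 8+39=47 <69 → l++
[7,13] 11+39=50 <69 → l++
[8,13] 13+39=52 <69 → l++
[9,13] 19+39=58 <69 → l++
[10,13] 20+39=59 <69 → l++
[11,13] 24+39=63 <69 → l++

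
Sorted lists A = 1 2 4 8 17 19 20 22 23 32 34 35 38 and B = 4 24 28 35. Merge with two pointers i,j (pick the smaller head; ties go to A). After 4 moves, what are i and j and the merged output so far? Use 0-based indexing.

i=3, j=1, merged so far=[1, 2, 4, 4]

[i=0,j=0] A[i]=1<=B[j]=4 take 1 → i++
[i=1,j=0] A[i]=2<=B[j]=4 take 2 → i++
[i=2,j=0] A[i]=4<=B[j]=4 take 4 → i++
[i=3,j=0] A[i]=8>B[j]=4 take 4 → j++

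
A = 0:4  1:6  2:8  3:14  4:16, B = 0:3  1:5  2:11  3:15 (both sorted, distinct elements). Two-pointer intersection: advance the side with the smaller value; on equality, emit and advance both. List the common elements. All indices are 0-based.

[i=0,j=0] 4>3 → j++
[i=0,j=1] 4<5 → i++
[i=1,j=1] 6>5 → j++
[i=1,j=2] 6<11 → i++
[i=2,j=2] 8<11 → i++
[i=3,j=2] 14>11 → j++
[i=3,j=3] 14<15 → i++
[i=4,j=3] 16>15 → j++

intersection = []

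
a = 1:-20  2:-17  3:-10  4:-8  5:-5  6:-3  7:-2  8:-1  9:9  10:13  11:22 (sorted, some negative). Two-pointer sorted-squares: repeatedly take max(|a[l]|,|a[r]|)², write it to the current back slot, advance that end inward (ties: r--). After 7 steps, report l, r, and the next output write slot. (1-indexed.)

l=5, r=8, next write slot=4

l=1 r=11: |-20|<=|22| out[11]=484, r--
l=1 r=10: |-20|>|13| out[10]=400, l++
l=2 r=10: |-17|>|13| out[9]=289, l++
l=3 r=10: |-10|<=|13| out[8]=169, r--
l=3 r=9: |-10|>|9| out[7]=100, l++
l=4 r=9: |-8|<=|9| out[6]=81, r--
l=4 r=8: |-8|>|-1| out[5]=64, l++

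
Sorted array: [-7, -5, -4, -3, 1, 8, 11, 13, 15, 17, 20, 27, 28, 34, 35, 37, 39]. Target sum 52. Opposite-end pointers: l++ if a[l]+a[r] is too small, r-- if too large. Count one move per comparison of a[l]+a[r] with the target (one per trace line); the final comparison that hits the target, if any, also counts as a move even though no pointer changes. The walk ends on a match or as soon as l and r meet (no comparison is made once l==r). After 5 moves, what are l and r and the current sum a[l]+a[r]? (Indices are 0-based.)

[0,16] -7+39=32 <52 → l++
[1,16] -5+39=34 <52 → l++
[2,16] -4+39=35 <52 → l++
[3,16] -3+39=36 <52 → l++
[4,16] 1+39=40 <52 → l++

l=5, r=16, sum=47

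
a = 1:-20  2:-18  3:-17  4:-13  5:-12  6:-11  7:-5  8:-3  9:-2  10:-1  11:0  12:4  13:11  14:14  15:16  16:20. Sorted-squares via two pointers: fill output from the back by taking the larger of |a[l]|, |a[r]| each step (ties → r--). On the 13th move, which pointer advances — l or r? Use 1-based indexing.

l

l=1 r=16: |-20|<=|20| out[16]=400, r--
l=1 r=15: |-20|>|16| out[15]=400, l++
l=2 r=15: |-18|>|16| out[14]=324, l++
l=3 r=15: |-17|>|16| out[13]=289, l++
l=4 r=15: |-13|<=|16| out[12]=256, r--
l=4 r=14: |-13|<=|14| out[11]=196, r--
l=4 r=13: |-13|>|11| out[10]=169, l++
l=5 r=13: |-12|>|11| out[9]=144, l++
l=6 r=13: |-11|<=|11| out[8]=121, r--
l=6 r=12: |-11|>|4| out[7]=121, l++
l=7 r=12: |-5|>|4| out[6]=25, l++
l=8 r=12: |-3|<=|4| out[5]=16, r--
l=8 r=11: |-3|>|0| out[4]=9, l++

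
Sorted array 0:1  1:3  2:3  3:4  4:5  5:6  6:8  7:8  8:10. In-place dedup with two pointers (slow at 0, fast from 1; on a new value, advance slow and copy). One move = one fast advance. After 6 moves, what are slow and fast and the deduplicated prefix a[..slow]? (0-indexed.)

slow=5, fast=7, prefix=[1, 3, 4, 5, 6, 8]

slow=0 fast=1: a[fast]=3≠a[slow]=1 write a[1]=3, slow++,fast++
slow=1 fast=2: a[fast]=3=a[slow] dup, fast++
slow=1 fast=3: a[fast]=4≠a[slow]=3 write a[2]=4, slow++,fast++
slow=2 fast=4: a[fast]=5≠a[slow]=4 write a[3]=5, slow++,fast++
slow=3 fast=5: a[fast]=6≠a[slow]=5 write a[4]=6, slow++,fast++
slow=4 fast=6: a[fast]=8≠a[slow]=6 write a[5]=8, slow++,fast++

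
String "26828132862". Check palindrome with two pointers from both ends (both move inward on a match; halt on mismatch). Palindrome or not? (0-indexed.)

l=0 r=10: '2'=='2', l++,r--
l=1 r=9: '6'=='6', l++,r--
l=2 r=8: '8'=='8', l++,r--
l=3 r=7: '2'=='2', l++,r--
l=4 r=6: '8'!='3', stop

not a palindrome (mismatch at 4,6)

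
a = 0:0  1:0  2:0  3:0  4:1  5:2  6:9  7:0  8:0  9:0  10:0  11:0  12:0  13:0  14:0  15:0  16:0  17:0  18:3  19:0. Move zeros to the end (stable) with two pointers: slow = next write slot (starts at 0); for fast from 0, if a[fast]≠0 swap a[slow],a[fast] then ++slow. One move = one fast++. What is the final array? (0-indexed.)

[1, 2, 9, 3, 0, 0, 0, 0, 0, 0, 0, 0, 0, 0, 0, 0, 0, 0, 0, 0]

slow=0 fast=0: a[fast]=0, fast++
slow=0 fast=1: a[fast]=0, fast++
slow=0 fast=2: a[fast]=0, fast++
slow=0 fast=3: a[fast]=0, fast++
slow=0 fast=4: a[fast]=1≠0 swap→a[0]=1, slow++,fast++
slow=1 fast=5: a[fast]=2≠0 swap→a[1]=2, slow++,fast++
slow=2 fast=6: a[fast]=9≠0 swap→a[2]=9, slow++,fast++
slow=3 fast=7: a[fast]=0, fast++
slow=3 fast=8: a[fast]=0, fast++
slow=3 fast=9: a[fast]=0, fast++
slow=3 fast=10: a[fast]=0, fast++
slow=3 fast=11: a[fast]=0, fast++
slow=3 fast=12: a[fast]=0, fast++
slow=3 fast=13: a[fast]=0, fast++
slow=3 fast=14: a[fast]=0, fast++
slow=3 fast=15: a[fast]=0, fast++
slow=3 fast=16: a[fast]=0, fast++
slow=3 fast=17: a[fast]=0, fast++
slow=3 fast=18: a[fast]=3≠0 swap→a[3]=3, slow++,fast++
slow=4 fast=19: a[fast]=0, fast++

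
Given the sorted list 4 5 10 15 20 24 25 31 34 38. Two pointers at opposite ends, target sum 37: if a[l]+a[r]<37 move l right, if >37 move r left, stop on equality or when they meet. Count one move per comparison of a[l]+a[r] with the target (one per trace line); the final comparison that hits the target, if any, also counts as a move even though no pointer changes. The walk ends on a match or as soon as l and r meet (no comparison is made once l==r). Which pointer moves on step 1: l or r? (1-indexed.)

l=1 r=10: 4+38=42 >37, r--

r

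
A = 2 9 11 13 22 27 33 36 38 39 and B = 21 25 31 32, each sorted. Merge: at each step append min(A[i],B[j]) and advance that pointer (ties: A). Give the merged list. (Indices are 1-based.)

[2, 9, 11, 13, 21, 22, 25, 27, 31, 32, 33, 36, 38, 39]

i=1 j=1: A[i]=2<=B[j]=21 take 2, i++
i=2 j=1: A[i]=9<=B[j]=21 take 9, i++
i=3 j=1: A[i]=11<=B[j]=21 take 11, i++
i=4 j=1: A[i]=13<=B[j]=21 take 13, i++
i=5 j=1: A[i]=22>B[j]=21 take 21, j++
i=5 j=2: A[i]=22<=B[j]=25 take 22, i++
i=6 j=2: A[i]=27>B[j]=25 take 25, j++
i=6 j=3: A[i]=27<=B[j]=31 take 27, i++
i=7 j=3: A[i]=33>B[j]=31 take 31, j++
i=7 j=4: A[i]=33>B[j]=32 take 32, j++
i=7 j=5: B done, take A[i]=33, i++
i=8 j=5: B done, take A[i]=36, i++
i=9 j=5: B done, take A[i]=38, i++
i=10 j=5: B done, take A[i]=39, i++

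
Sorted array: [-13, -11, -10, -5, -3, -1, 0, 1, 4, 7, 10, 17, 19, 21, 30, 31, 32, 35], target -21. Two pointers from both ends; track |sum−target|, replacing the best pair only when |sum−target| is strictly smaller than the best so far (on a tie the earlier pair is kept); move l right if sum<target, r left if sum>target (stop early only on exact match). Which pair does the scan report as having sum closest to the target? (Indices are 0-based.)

[0,17] -13+35=22 d=43 * → r--
[0,16] -13+32=19 d=40 * → r--
[0,15] -13+31=18 d=39 * → r--
[0,14] -13+30=17 d=38 * → r--
[0,13] -13+21=8 d=29 * → r--
[0,12] -13+19=6 d=27 * → r--
[0,11] -13+17=4 d=25 * → r--
[0,10] -13+10=-3 d=18 * → r--
[0,9] -13+7=-6 d=15 * → r--
[0,8] -13+4=-9 d=12 * → r--
[0,7] -13+1=-12 d=9 * → r--
[0,6] -13+0=-13 d=8 * → r--
[0,5] -13+-1=-14 d=7 * → r--
[0,4] -13+-3=-16 d=5 * → r--
[0,3] -13+-5=-18 d=3 * → r--
[0,2] -13+-10=-23 d=2 * → l++
[1,2] -11+-10=-21 d=0 * → stop

pair (-11, -10) with sum -21 (|Δ|=0)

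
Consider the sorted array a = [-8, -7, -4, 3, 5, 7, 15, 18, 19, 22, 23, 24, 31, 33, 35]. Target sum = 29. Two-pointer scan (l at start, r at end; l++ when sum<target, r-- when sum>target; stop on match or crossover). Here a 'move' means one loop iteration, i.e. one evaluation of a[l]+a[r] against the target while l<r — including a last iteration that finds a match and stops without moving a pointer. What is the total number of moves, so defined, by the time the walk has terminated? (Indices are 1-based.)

[1,15] -8+35=27 <29 → l++
[2,15] -7+35=28 <29 → l++
[3,15] -4+35=31 >29 → r--
[3,14] -4+33=29 → found

4 moves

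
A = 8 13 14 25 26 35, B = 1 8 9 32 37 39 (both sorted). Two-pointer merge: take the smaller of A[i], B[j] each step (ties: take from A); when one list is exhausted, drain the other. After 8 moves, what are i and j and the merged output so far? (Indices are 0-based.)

[i=0,j=0] A[i]=8>B[j]=1 take 1 → j++
[i=0,j=1] A[i]=8<=B[j]=8 take 8 → i++
[i=1,j=1] A[i]=13>B[j]=8 take 8 → j++
[i=1,j=2] A[i]=13>B[j]=9 take 9 → j++
[i=1,j=3] A[i]=13<=B[j]=32 take 13 → i++
[i=2,j=3] A[i]=14<=B[j]=32 take 14 → i++
[i=3,j=3] A[i]=25<=B[j]=32 take 25 → i++
[i=4,j=3] A[i]=26<=B[j]=32 take 26 → i++

i=5, j=3, merged so far=[1, 8, 8, 9, 13, 14, 25, 26]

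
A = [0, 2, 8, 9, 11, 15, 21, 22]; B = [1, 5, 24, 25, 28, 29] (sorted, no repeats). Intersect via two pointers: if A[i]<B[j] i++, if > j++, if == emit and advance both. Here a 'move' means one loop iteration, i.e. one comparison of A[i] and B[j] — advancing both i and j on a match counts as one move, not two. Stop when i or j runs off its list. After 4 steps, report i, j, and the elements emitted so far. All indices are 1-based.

i=3, j=3, emitted=[]

[i=1,j=1] 0<1 → i++
[i=2,j=1] 2>1 → j++
[i=2,j=2] 2<5 → i++
[i=3,j=2] 8>5 → j++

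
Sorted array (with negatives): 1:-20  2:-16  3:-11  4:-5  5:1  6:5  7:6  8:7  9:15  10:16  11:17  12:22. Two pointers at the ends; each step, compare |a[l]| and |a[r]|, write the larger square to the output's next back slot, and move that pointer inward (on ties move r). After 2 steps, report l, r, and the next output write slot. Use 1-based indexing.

l=1 r=12: |-20|<=|22| out[12]=484, r--
l=1 r=11: |-20|>|17| out[11]=400, l++

l=2, r=11, next write slot=10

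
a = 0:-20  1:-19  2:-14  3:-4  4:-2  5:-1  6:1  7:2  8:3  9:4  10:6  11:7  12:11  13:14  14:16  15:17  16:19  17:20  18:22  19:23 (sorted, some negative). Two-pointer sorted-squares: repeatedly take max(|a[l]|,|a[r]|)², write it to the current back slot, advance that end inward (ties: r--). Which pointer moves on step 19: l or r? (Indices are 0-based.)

l=0 r=19: |-20|<=|23| out[19]=529, r--
l=0 r=18: |-20|<=|22| out[18]=484, r--
l=0 r=17: |-20|<=|20| out[17]=400, r--
l=0 r=16: |-20|>|19| out[16]=400, l++
l=1 r=16: |-19|<=|19| out[15]=361, r--
l=1 r=15: |-19|>|17| out[14]=361, l++
l=2 r=15: |-14|<=|17| out[13]=289, r--
l=2 r=14: |-14|<=|16| out[12]=256, r--
l=2 r=13: |-14|<=|14| out[11]=196, r--
l=2 r=12: |-14|>|11| out[10]=196, l++
l=3 r=12: |-4|<=|11| out[9]=121, r--
l=3 r=11: |-4|<=|7| out[8]=49, r--
l=3 r=10: |-4|<=|6| out[7]=36, r--
l=3 r=9: |-4|<=|4| out[6]=16, r--
l=3 r=8: |-4|>|3| out[5]=16, l++
l=4 r=8: |-2|<=|3| out[4]=9, r--
l=4 r=7: |-2|<=|2| out[3]=4, r--
l=4 r=6: |-2|>|1| out[2]=4, l++
l=5 r=6: |-1|<=|1| out[1]=1, r--

r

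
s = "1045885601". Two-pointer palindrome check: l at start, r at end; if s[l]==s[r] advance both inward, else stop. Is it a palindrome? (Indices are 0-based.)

not a palindrome (mismatch at 2,7)

l=0 r=9: '1'=='1', l++,r--
l=1 r=8: '0'=='0', l++,r--
l=2 r=7: '4'!='6', stop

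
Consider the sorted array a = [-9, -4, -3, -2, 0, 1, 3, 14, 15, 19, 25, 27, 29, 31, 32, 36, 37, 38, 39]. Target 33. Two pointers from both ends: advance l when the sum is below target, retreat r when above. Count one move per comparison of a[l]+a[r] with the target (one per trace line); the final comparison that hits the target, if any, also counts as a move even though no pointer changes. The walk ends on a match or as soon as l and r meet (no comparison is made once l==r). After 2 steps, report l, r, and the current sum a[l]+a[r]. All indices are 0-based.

l=1, r=17, sum=34

[0,18] -9+39=30 <33 → l++
[1,18] -4+39=35 >33 → r--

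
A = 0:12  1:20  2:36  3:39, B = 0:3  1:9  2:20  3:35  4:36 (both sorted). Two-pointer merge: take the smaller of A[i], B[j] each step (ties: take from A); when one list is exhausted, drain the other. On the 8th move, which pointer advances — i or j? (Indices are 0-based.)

j

[i=0,j=0] A[i]=12>B[j]=3 take 3 → j++
[i=0,j=1] A[i]=12>B[j]=9 take 9 → j++
[i=0,j=2] A[i]=12<=B[j]=20 take 12 → i++
[i=1,j=2] A[i]=20<=B[j]=20 take 20 → i++
[i=2,j=2] A[i]=36>B[j]=20 take 20 → j++
[i=2,j=3] A[i]=36>B[j]=35 take 35 → j++
[i=2,j=4] A[i]=36<=B[j]=36 take 36 → i++
[i=3,j=4] A[i]=39>B[j]=36 take 36 → j++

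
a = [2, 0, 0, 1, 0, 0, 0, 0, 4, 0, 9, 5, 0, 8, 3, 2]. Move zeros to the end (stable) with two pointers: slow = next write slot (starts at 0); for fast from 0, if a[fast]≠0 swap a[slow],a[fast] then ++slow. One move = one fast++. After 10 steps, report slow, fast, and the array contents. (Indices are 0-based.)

slow=0 fast=0: a[fast]=2≠0 swap→a[0]=2, slow++,fast++
slow=1 fast=1: a[fast]=0, fast++
slow=1 fast=2: a[fast]=0, fast++
slow=1 fast=3: a[fast]=1≠0 swap→a[1]=1, slow++,fast++
slow=2 fast=4: a[fast]=0, fast++
slow=2 fast=5: a[fast]=0, fast++
slow=2 fast=6: a[fast]=0, fast++
slow=2 fast=7: a[fast]=0, fast++
slow=2 fast=8: a[fast]=4≠0 swap→a[2]=4, slow++,fast++
slow=3 fast=9: a[fast]=0, fast++

slow=3, fast=10, a=[2, 1, 4, 0, 0, 0, 0, 0, 0, 0, 9, 5, 0, 8, 3, 2]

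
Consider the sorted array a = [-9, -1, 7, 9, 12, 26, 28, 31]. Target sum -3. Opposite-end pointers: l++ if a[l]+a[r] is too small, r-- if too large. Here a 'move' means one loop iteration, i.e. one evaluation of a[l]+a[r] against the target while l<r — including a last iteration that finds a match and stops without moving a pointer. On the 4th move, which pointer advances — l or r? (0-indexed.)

[0,7] -9+31=22 >-3 → r--
[0,6] -9+28=19 >-3 → r--
[0,5] -9+26=17 >-3 → r--
[0,4] -9+12=3 >-3 → r--

r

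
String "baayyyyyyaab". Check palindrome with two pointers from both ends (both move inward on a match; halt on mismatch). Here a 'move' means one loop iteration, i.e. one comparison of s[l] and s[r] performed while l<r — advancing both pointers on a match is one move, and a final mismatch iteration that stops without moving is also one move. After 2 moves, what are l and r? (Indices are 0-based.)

l=2, r=9

[0,11] 'b'=='b' → l++,r--
[1,10] 'a'=='a' → l++,r--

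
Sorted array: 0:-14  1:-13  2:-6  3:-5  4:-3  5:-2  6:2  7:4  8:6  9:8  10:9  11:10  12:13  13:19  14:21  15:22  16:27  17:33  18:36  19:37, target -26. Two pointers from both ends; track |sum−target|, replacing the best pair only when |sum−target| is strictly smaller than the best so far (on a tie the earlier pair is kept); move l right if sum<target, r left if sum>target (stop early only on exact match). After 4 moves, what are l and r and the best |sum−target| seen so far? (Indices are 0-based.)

[0,19] -14+37=23 d=49 * → r--
[0,18] -14+36=22 d=48 * → r--
[0,17] -14+33=19 d=45 * → r--
[0,16] -14+27=13 d=39 * → r--

l=0, r=15, best |Δ|=39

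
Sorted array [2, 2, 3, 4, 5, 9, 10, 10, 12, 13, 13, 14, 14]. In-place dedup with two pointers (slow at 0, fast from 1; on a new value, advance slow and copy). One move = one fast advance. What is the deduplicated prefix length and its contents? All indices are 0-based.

length 9; prefix = [2, 3, 4, 5, 9, 10, 12, 13, 14]

slow=0 fast=1: a[fast]=2=a[slow] dup, fast++
slow=0 fast=2: a[fast]=3≠a[slow]=2 write a[1]=3, slow++,fast++
slow=1 fast=3: a[fast]=4≠a[slow]=3 write a[2]=4, slow++,fast++
slow=2 fast=4: a[fast]=5≠a[slow]=4 write a[3]=5, slow++,fast++
slow=3 fast=5: a[fast]=9≠a[slow]=5 write a[4]=9, slow++,fast++
slow=4 fast=6: a[fast]=10≠a[slow]=9 write a[5]=10, slow++,fast++
slow=5 fast=7: a[fast]=10=a[slow] dup, fast++
slow=5 fast=8: a[fast]=12≠a[slow]=10 write a[6]=12, slow++,fast++
slow=6 fast=9: a[fast]=13≠a[slow]=12 write a[7]=13, slow++,fast++
slow=7 fast=10: a[fast]=13=a[slow] dup, fast++
slow=7 fast=11: a[fast]=14≠a[slow]=13 write a[8]=14, slow++,fast++
slow=8 fast=12: a[fast]=14=a[slow] dup, fast++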